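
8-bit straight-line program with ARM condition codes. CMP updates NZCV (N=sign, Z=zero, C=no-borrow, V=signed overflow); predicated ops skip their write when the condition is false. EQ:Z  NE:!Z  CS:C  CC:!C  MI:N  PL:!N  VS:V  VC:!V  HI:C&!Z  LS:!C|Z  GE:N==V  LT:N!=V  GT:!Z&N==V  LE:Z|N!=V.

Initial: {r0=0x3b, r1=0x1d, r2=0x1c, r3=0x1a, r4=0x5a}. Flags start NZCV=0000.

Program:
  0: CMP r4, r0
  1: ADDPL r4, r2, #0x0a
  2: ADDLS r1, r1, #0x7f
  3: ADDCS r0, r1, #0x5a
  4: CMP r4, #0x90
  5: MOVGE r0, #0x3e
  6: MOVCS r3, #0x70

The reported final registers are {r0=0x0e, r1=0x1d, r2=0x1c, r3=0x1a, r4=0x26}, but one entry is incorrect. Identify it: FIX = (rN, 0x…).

FIX = (r0, 0x3e)

0: ✓ CMP  NZCV=0010
1: ✓ ADDPL  r4←0x26
2: · ADDLS
3: ✓ ADDCS  r0←0x77
4: ✓ CMP  NZCV=1001
5: ✓ MOVGE  r0←0x3e
6: · MOVCS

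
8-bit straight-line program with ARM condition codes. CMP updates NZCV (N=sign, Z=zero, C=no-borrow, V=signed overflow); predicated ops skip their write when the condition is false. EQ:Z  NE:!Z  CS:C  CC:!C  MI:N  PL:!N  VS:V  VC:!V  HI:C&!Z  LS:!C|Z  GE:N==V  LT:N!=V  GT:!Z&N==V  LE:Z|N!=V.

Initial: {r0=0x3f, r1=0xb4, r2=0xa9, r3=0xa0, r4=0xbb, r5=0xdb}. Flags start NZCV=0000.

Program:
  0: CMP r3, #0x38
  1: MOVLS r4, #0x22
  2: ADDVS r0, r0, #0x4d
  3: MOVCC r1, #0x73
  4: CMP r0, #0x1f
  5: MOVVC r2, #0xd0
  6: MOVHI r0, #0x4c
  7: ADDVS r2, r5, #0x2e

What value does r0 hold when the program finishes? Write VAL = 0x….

[0] flags=0011 → (cmp)
[1] flags=0011 LS?F → skip
[2] flags=0011 VS?T → r0=0x8c
[3] flags=0011 CC?F → skip
[4] flags=0011 → (cmp)
[5] flags=0011 VC?F → skip
[6] flags=0011 HI?T → r0=0x4c
[7] flags=0011 VS?T → r2=0x09

VAL = 0x4c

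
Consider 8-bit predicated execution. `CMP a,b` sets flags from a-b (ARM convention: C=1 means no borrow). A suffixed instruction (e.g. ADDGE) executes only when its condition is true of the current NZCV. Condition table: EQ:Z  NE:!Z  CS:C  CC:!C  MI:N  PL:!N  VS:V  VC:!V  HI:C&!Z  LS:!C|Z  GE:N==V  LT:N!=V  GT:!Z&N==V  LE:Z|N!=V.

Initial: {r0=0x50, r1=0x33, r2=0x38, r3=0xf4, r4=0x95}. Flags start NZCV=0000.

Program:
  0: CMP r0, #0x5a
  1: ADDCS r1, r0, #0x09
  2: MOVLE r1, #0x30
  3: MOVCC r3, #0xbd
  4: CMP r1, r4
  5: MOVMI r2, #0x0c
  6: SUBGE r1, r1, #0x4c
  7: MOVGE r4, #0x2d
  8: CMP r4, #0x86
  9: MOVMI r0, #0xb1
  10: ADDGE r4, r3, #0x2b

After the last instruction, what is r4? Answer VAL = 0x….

VAL = 0xe8

0: ✓ CMP  NZCV=1000
1: · ADDCS
2: ✓ MOVLE  r1←0x30
3: ✓ MOVCC  r3←0xbd
4: ✓ CMP  NZCV=1001
5: ✓ MOVMI  r2←0x0c
6: ✓ SUBGE  r1←0xe4
7: ✓ MOVGE  r4←0x2d
8: ✓ CMP  NZCV=1001
9: ✓ MOVMI  r0←0xb1
10: ✓ ADDGE  r4←0xe8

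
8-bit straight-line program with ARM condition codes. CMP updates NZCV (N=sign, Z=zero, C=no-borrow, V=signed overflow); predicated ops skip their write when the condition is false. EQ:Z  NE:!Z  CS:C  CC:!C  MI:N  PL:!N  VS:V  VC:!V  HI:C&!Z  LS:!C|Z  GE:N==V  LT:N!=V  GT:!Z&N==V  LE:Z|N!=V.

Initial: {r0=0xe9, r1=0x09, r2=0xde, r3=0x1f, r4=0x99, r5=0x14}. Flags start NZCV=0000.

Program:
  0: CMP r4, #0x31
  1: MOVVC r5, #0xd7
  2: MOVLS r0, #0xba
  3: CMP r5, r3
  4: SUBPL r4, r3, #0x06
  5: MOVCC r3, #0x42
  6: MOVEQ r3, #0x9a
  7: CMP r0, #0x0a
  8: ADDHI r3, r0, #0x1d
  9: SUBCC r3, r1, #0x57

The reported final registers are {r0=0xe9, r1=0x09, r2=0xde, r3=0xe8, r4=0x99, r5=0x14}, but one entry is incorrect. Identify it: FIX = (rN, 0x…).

0: ✓ CMP  NZCV=0011
1: · MOVVC
2: · MOVLS
3: ✓ CMP  NZCV=1000
4: · SUBPL
5: ✓ MOVCC  r3←0x42
6: · MOVEQ
7: ✓ CMP  NZCV=1010
8: ✓ ADDHI  r3←0x06
9: · SUBCC

FIX = (r3, 0x06)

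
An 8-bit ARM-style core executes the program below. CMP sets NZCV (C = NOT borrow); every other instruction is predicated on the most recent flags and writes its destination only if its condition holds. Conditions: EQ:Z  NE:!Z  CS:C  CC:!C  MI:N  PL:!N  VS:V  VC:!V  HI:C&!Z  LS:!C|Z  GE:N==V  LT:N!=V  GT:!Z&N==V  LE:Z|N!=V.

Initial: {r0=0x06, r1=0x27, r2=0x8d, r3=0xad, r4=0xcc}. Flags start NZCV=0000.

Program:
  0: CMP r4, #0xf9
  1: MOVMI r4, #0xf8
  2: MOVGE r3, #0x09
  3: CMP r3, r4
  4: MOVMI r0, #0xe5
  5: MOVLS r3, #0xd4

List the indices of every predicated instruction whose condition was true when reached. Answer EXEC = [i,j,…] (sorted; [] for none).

EXEC = [1,4,5]

0: ✓ CMP  NZCV=1000
1: ✓ MOVMI  r4←0xf8
2: · MOVGE
3: ✓ CMP  NZCV=1000
4: ✓ MOVMI  r0←0xe5
5: ✓ MOVLS  r3←0xd4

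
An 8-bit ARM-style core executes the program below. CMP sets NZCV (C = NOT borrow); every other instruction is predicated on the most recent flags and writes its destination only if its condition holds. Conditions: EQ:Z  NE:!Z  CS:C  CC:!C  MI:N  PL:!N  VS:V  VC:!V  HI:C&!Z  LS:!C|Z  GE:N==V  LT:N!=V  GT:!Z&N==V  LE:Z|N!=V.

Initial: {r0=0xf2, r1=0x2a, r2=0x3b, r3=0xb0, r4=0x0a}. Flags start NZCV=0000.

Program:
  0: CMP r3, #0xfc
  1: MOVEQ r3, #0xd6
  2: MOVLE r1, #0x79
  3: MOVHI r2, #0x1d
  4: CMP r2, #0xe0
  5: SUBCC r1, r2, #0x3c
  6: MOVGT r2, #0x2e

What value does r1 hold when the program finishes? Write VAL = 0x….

VAL = 0xff

0: ✓ CMP  NZCV=1000
1: · MOVEQ
2: ✓ MOVLE  r1←0x79
3: · MOVHI
4: ✓ CMP  NZCV=0000
5: ✓ SUBCC  r1←0xff
6: ✓ MOVGT  r2←0x2e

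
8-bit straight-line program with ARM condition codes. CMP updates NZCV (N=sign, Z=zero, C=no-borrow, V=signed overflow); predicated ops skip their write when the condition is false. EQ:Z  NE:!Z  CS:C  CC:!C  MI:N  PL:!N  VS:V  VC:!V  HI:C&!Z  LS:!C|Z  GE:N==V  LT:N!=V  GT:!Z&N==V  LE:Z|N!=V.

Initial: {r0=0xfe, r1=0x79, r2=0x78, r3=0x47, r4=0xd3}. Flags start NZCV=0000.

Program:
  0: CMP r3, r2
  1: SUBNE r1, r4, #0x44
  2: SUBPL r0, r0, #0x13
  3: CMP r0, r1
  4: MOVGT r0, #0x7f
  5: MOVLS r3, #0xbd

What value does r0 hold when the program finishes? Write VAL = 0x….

VAL = 0x7f

[0] flags=1000 → (cmp)
[1] flags=1000 NE?T → r1=0x8f
[2] flags=1000 PL?F → skip
[3] flags=0010 → (cmp)
[4] flags=0010 GT?T → r0=0x7f
[5] flags=0010 LS?F → skip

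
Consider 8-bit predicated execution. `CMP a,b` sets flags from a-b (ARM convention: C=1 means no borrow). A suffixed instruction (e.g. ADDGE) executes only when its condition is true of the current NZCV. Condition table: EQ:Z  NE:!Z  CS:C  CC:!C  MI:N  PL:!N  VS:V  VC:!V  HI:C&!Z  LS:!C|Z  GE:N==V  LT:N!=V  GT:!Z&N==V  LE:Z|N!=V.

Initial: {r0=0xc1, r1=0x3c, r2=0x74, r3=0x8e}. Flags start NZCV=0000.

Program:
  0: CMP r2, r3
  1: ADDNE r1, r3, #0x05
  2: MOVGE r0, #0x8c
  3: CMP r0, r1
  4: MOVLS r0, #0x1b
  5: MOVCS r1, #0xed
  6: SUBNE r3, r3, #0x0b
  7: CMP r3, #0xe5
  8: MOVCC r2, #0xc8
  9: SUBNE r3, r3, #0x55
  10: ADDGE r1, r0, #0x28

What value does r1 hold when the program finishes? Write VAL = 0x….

VAL = 0x93

0: ✓ CMP  NZCV=1001
1: ✓ ADDNE  r1←0x93
2: ✓ MOVGE  r0←0x8c
3: ✓ CMP  NZCV=1000
4: ✓ MOVLS  r0←0x1b
5: · MOVCS
6: ✓ SUBNE  r3←0x83
7: ✓ CMP  NZCV=1000
8: ✓ MOVCC  r2←0xc8
9: ✓ SUBNE  r3←0x2e
10: · ADDGE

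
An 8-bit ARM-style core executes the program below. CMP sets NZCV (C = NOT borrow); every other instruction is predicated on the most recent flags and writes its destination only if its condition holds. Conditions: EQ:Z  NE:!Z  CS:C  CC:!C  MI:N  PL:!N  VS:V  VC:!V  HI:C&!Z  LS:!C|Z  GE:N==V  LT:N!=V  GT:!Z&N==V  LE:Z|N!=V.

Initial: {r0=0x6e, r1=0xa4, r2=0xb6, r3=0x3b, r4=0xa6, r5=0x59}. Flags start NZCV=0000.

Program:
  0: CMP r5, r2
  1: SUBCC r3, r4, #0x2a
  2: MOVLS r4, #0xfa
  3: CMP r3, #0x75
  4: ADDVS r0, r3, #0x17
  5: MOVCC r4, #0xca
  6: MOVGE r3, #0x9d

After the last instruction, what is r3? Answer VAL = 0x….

VAL = 0x9d

0: ✓ CMP  NZCV=1001
1: ✓ SUBCC  r3←0x7c
2: ✓ MOVLS  r4←0xfa
3: ✓ CMP  NZCV=0010
4: · ADDVS
5: · MOVCC
6: ✓ MOVGE  r3←0x9d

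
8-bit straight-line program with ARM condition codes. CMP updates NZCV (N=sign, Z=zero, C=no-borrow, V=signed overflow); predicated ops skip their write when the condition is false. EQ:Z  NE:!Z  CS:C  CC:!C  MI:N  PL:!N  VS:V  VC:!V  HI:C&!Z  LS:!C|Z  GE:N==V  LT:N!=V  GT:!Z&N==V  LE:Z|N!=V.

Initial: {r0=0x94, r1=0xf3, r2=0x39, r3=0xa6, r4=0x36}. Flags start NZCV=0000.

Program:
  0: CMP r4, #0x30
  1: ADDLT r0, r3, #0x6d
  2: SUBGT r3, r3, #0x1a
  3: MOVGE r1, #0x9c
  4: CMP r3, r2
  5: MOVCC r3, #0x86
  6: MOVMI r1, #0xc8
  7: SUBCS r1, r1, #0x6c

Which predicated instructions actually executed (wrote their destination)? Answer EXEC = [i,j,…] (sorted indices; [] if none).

0: ✓ CMP  NZCV=0010
1: · ADDLT
2: ✓ SUBGT  r3←0x8c
3: ✓ MOVGE  r1←0x9c
4: ✓ CMP  NZCV=0011
5: · MOVCC
6: · MOVMI
7: ✓ SUBCS  r1←0x30

EXEC = [2,3,7]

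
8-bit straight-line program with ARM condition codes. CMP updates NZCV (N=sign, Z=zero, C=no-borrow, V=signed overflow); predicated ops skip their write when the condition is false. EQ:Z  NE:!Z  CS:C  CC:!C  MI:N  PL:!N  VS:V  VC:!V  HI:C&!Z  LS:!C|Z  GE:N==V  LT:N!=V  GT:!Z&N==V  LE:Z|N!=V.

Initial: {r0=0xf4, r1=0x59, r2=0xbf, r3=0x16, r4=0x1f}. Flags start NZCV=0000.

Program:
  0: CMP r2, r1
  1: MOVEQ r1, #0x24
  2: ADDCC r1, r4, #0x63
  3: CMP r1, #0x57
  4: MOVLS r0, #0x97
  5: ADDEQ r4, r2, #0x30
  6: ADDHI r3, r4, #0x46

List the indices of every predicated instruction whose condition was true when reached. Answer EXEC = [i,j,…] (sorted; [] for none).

EXEC = [6]

0: ✓ CMP  NZCV=0011
1: · MOVEQ
2: · ADDCC
3: ✓ CMP  NZCV=0010
4: · MOVLS
5: · ADDEQ
6: ✓ ADDHI  r3←0x65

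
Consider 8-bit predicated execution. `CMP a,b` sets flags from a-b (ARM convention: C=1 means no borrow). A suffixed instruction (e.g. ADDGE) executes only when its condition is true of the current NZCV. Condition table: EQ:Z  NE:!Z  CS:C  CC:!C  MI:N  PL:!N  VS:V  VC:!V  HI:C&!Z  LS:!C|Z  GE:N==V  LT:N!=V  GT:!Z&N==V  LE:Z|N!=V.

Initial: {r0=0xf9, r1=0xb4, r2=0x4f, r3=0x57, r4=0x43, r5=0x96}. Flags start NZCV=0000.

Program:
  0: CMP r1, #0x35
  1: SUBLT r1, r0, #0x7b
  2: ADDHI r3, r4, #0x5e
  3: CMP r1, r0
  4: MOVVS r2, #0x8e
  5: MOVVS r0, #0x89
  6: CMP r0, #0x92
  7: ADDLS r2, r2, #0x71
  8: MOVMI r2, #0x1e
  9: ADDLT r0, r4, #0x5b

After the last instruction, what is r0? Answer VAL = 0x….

[0] flags=0011 → (cmp)
[1] flags=0011 LT?T → r1=0x7e
[2] flags=0011 HI?T → r3=0xa1
[3] flags=1001 → (cmp)
[4] flags=1001 VS?T → r2=0x8e
[5] flags=1001 VS?T → r0=0x89
[6] flags=1000 → (cmp)
[7] flags=1000 LS?T → r2=0xff
[8] flags=1000 MI?T → r2=0x1e
[9] flags=1000 LT?T → r0=0x9e

VAL = 0x9e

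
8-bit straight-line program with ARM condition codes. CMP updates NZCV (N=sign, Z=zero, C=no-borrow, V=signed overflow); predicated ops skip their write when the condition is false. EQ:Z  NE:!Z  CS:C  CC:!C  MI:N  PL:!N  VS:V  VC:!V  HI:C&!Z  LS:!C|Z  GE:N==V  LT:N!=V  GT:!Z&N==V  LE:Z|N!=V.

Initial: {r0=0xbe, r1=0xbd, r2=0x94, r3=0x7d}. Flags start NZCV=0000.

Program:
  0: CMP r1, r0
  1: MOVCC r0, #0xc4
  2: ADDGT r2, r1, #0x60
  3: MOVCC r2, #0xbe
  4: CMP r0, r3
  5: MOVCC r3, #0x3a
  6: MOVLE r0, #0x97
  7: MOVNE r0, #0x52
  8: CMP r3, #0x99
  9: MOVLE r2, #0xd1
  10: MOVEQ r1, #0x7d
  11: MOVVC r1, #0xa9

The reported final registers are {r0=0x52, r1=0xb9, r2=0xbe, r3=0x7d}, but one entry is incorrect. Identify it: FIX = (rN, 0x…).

FIX = (r1, 0xbd)

[0] flags=1000 → (cmp)
[1] flags=1000 CC?T → r0=0xc4
[2] flags=1000 GT?F → skip
[3] flags=1000 CC?T → r2=0xbe
[4] flags=0011 → (cmp)
[5] flags=0011 CC?F → skip
[6] flags=0011 LE?T → r0=0x97
[7] flags=0011 NE?T → r0=0x52
[8] flags=1001 → (cmp)
[9] flags=1001 LE?F → skip
[10] flags=1001 EQ?F → skip
[11] flags=1001 VC?F → skip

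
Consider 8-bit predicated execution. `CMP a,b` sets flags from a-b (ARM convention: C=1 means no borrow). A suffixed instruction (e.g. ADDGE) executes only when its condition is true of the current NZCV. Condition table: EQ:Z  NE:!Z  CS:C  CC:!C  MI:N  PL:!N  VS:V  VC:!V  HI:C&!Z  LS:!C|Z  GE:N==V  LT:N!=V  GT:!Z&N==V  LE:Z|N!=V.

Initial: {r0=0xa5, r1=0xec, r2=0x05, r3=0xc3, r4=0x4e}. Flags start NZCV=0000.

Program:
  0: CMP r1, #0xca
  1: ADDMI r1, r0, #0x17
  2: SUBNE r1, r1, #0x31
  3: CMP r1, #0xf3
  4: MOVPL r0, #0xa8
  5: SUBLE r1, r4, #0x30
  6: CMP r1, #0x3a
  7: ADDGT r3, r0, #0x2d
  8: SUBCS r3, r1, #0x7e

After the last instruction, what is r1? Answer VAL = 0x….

0: ✓ CMP  NZCV=0010
1: · ADDMI
2: ✓ SUBNE  r1←0xbb
3: ✓ CMP  NZCV=1000
4: · MOVPL
5: ✓ SUBLE  r1←0x1e
6: ✓ CMP  NZCV=1000
7: · ADDGT
8: · SUBCS

VAL = 0x1e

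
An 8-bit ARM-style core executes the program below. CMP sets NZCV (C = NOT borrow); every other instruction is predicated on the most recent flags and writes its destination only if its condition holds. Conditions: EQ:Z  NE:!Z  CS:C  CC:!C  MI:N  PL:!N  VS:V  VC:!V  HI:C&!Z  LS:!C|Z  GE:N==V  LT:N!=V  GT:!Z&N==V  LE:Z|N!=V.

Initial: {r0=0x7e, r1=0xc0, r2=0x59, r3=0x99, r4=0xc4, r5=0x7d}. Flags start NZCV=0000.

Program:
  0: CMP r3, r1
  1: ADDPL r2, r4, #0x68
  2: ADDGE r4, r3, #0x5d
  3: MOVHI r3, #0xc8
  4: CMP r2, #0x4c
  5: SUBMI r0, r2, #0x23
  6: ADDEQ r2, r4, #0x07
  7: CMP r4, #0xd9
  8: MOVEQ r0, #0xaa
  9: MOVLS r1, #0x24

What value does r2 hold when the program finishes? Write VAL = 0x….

VAL = 0x59

[0] flags=1000 → (cmp)
[1] flags=1000 PL?F → skip
[2] flags=1000 GE?F → skip
[3] flags=1000 HI?F → skip
[4] flags=0010 → (cmp)
[5] flags=0010 MI?F → skip
[6] flags=0010 EQ?F → skip
[7] flags=1000 → (cmp)
[8] flags=1000 EQ?F → skip
[9] flags=1000 LS?T → r1=0x24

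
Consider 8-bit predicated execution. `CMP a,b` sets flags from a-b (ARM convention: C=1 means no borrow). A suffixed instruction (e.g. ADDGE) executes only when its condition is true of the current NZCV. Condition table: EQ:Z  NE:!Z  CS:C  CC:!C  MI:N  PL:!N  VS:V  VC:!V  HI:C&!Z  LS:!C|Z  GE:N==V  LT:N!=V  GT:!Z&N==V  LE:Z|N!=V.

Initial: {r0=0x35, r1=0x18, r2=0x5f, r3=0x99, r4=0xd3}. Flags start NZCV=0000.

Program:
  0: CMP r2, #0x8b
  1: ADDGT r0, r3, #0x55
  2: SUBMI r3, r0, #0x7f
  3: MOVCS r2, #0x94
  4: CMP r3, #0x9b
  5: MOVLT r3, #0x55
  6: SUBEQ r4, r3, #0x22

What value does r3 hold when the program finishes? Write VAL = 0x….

VAL = 0x6f

0: ✓ CMP  NZCV=1001
1: ✓ ADDGT  r0←0xee
2: ✓ SUBMI  r3←0x6f
3: · MOVCS
4: ✓ CMP  NZCV=1001
5: · MOVLT
6: · SUBEQ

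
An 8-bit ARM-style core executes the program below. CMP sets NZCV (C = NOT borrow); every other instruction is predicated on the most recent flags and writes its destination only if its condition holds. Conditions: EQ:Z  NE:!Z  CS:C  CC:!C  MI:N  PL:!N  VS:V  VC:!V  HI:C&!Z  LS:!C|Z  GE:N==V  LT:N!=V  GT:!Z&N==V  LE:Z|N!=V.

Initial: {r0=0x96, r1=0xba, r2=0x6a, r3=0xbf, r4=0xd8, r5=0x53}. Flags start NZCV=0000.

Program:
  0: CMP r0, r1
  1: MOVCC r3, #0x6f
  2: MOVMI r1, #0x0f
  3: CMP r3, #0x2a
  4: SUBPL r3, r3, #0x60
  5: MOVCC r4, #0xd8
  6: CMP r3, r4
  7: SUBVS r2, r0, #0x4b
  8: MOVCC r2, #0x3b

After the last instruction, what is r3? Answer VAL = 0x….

VAL = 0x0f

[0] flags=1000 → (cmp)
[1] flags=1000 CC?T → r3=0x6f
[2] flags=1000 MI?T → r1=0x0f
[3] flags=0010 → (cmp)
[4] flags=0010 PL?T → r3=0x0f
[5] flags=0010 CC?F → skip
[6] flags=0000 → (cmp)
[7] flags=0000 VS?F → skip
[8] flags=0000 CC?T → r2=0x3b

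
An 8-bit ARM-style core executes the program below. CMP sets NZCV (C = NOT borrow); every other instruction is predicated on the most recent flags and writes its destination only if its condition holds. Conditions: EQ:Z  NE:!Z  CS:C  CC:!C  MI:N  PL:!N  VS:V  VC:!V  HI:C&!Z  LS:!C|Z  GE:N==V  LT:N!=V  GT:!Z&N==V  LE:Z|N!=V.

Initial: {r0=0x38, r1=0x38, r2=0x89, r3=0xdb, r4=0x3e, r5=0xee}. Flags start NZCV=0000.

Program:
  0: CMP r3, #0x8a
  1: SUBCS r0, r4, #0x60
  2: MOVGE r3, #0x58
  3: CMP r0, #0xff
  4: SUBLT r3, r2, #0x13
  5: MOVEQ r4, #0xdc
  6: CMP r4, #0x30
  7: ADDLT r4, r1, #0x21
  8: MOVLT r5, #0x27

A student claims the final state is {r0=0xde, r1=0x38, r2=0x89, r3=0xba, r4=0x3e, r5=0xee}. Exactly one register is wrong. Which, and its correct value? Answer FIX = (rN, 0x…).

[0] flags=0010 → (cmp)
[1] flags=0010 CS?T → r0=0xde
[2] flags=0010 GE?T → r3=0x58
[3] flags=1000 → (cmp)
[4] flags=1000 LT?T → r3=0x76
[5] flags=1000 EQ?F → skip
[6] flags=0010 → (cmp)
[7] flags=0010 LT?F → skip
[8] flags=0010 LT?F → skip

FIX = (r3, 0x76)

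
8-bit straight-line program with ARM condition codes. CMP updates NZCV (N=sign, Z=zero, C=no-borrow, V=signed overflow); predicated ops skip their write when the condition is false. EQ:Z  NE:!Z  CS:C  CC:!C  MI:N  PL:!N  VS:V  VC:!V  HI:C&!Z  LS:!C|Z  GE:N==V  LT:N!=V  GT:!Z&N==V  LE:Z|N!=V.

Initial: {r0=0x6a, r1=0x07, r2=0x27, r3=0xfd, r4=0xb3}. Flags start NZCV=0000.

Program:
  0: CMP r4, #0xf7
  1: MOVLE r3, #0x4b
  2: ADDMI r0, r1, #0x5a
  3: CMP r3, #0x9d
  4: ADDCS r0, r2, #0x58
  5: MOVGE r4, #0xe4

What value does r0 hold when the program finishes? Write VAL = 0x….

VAL = 0x61

[0] flags=1000 → (cmp)
[1] flags=1000 LE?T → r3=0x4b
[2] flags=1000 MI?T → r0=0x61
[3] flags=1001 → (cmp)
[4] flags=1001 CS?F → skip
[5] flags=1001 GE?T → r4=0xe4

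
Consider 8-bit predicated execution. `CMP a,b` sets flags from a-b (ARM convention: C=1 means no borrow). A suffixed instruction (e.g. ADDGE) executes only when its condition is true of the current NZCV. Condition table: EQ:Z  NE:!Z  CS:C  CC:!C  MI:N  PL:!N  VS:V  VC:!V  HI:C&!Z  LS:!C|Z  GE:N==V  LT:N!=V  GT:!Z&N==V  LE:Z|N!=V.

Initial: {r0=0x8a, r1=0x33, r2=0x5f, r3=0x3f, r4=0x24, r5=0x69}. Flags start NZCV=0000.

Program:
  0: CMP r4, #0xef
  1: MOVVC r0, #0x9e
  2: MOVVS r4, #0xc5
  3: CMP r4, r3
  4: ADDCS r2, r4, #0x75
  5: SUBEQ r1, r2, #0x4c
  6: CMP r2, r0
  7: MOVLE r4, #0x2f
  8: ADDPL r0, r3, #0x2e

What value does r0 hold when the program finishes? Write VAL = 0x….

VAL = 0x9e

0: ✓ CMP  NZCV=0000
1: ✓ MOVVC  r0←0x9e
2: · MOVVS
3: ✓ CMP  NZCV=1000
4: · ADDCS
5: · SUBEQ
6: ✓ CMP  NZCV=1001
7: · MOVLE
8: · ADDPL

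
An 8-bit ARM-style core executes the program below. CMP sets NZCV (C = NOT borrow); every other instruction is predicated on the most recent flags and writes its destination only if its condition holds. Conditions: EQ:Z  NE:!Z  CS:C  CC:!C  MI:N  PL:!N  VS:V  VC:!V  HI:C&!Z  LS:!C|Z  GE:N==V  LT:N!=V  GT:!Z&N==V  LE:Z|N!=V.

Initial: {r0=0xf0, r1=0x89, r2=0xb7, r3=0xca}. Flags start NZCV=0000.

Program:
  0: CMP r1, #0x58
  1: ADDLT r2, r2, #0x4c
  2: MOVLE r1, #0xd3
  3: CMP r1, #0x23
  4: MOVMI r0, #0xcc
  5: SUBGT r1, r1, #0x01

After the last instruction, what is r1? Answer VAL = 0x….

0: ✓ CMP  NZCV=0011
1: ✓ ADDLT  r2←0x03
2: ✓ MOVLE  r1←0xd3
3: ✓ CMP  NZCV=1010
4: ✓ MOVMI  r0←0xcc
5: · SUBGT

VAL = 0xd3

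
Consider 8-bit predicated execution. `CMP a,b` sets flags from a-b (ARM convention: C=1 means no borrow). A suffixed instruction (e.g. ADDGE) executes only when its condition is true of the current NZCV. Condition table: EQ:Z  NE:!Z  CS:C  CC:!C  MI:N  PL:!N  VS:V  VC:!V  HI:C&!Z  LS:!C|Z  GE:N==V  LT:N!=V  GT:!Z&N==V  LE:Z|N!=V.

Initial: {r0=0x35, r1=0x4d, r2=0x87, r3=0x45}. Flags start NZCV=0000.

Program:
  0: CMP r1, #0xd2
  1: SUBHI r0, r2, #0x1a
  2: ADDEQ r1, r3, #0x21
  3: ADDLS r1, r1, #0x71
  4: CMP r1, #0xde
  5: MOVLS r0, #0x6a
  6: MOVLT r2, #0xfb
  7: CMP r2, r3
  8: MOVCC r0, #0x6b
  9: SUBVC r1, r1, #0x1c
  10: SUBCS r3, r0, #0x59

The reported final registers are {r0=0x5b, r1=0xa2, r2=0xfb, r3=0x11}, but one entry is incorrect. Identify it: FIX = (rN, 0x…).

0: ✓ CMP  NZCV=0000
1: · SUBHI
2: · ADDEQ
3: ✓ ADDLS  r1←0xbe
4: ✓ CMP  NZCV=1000
5: ✓ MOVLS  r0←0x6a
6: ✓ MOVLT  r2←0xfb
7: ✓ CMP  NZCV=1010
8: · MOVCC
9: ✓ SUBVC  r1←0xa2
10: ✓ SUBCS  r3←0x11

FIX = (r0, 0x6a)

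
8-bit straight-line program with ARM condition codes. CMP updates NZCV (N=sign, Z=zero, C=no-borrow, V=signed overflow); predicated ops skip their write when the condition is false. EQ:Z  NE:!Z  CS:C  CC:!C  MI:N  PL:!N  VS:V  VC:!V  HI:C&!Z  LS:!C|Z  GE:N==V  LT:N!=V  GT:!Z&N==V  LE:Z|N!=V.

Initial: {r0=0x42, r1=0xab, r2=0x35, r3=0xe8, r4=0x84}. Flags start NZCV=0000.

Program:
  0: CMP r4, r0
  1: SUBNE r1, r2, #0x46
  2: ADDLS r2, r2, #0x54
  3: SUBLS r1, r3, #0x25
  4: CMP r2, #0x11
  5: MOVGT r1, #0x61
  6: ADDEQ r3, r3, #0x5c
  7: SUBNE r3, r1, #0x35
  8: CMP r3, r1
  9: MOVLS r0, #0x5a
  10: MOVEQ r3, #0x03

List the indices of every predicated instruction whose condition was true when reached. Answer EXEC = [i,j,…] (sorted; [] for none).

EXEC = [1,5,7,9]

0: ✓ CMP  NZCV=0011
1: ✓ SUBNE  r1←0xef
2: · ADDLS
3: · SUBLS
4: ✓ CMP  NZCV=0010
5: ✓ MOVGT  r1←0x61
6: · ADDEQ
7: ✓ SUBNE  r3←0x2c
8: ✓ CMP  NZCV=1000
9: ✓ MOVLS  r0←0x5a
10: · MOVEQ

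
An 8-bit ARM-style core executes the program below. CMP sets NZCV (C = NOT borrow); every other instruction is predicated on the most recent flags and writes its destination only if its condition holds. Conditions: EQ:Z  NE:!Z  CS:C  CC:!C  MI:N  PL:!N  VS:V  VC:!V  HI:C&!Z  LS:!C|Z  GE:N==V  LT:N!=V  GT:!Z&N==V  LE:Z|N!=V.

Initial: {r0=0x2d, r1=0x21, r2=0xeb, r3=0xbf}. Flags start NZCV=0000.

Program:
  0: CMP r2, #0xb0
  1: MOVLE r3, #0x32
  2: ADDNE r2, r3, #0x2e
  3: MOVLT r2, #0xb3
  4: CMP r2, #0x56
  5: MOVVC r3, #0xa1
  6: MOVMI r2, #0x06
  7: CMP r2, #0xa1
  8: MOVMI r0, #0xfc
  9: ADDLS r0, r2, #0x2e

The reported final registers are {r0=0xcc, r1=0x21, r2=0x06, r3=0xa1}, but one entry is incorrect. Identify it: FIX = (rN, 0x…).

FIX = (r0, 0x34)

[0] flags=0010 → (cmp)
[1] flags=0010 LE?F → skip
[2] flags=0010 NE?T → r2=0xed
[3] flags=0010 LT?F → skip
[4] flags=1010 → (cmp)
[5] flags=1010 VC?T → r3=0xa1
[6] flags=1010 MI?T → r2=0x06
[7] flags=0000 → (cmp)
[8] flags=0000 MI?F → skip
[9] flags=0000 LS?T → r0=0x34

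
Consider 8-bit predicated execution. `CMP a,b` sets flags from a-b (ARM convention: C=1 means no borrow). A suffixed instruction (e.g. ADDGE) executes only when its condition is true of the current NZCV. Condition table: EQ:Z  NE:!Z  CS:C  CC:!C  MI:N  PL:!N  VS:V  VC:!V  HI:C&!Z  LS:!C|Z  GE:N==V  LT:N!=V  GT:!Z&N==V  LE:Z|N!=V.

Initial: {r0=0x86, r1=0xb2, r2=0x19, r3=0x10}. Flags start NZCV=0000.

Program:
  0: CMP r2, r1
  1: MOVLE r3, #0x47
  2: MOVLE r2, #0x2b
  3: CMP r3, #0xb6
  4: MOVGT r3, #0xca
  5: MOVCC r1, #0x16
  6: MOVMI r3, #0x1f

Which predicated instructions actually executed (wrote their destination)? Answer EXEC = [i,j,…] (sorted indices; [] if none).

0: ✓ CMP  NZCV=0000
1: · MOVLE
2: · MOVLE
3: ✓ CMP  NZCV=0000
4: ✓ MOVGT  r3←0xca
5: ✓ MOVCC  r1←0x16
6: · MOVMI

EXEC = [4,5]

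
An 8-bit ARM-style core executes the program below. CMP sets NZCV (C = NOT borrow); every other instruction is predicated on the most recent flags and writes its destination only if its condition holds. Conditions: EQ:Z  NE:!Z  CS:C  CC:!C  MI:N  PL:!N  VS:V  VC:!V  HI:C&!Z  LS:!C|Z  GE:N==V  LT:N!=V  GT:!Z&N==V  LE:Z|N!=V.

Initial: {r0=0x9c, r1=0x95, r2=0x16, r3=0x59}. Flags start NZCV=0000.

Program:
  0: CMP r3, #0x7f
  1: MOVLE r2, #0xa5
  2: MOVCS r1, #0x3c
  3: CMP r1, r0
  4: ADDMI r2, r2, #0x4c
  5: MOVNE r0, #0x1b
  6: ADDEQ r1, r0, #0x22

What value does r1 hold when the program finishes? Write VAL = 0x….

[0] flags=1000 → (cmp)
[1] flags=1000 LE?T → r2=0xa5
[2] flags=1000 CS?F → skip
[3] flags=1000 → (cmp)
[4] flags=1000 MI?T → r2=0xf1
[5] flags=1000 NE?T → r0=0x1b
[6] flags=1000 EQ?F → skip

VAL = 0x95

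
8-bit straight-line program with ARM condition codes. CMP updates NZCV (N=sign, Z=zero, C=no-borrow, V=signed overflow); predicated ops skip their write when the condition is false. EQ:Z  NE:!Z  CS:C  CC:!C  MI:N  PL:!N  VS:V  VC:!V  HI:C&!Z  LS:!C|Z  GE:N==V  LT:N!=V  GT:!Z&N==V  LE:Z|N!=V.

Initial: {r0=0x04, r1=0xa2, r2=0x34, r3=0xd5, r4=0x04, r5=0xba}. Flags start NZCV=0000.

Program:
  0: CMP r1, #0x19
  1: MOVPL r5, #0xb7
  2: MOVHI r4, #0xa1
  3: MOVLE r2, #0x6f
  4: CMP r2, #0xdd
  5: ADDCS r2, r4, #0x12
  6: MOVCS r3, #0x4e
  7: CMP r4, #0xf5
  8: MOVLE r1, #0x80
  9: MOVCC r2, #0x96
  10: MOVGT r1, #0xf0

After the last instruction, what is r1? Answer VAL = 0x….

VAL = 0x80

[0] flags=1010 → (cmp)
[1] flags=1010 PL?F → skip
[2] flags=1010 HI?T → r4=0xa1
[3] flags=1010 LE?T → r2=0x6f
[4] flags=1001 → (cmp)
[5] flags=1001 CS?F → skip
[6] flags=1001 CS?F → skip
[7] flags=1000 → (cmp)
[8] flags=1000 LE?T → r1=0x80
[9] flags=1000 CC?T → r2=0x96
[10] flags=1000 GT?F → skip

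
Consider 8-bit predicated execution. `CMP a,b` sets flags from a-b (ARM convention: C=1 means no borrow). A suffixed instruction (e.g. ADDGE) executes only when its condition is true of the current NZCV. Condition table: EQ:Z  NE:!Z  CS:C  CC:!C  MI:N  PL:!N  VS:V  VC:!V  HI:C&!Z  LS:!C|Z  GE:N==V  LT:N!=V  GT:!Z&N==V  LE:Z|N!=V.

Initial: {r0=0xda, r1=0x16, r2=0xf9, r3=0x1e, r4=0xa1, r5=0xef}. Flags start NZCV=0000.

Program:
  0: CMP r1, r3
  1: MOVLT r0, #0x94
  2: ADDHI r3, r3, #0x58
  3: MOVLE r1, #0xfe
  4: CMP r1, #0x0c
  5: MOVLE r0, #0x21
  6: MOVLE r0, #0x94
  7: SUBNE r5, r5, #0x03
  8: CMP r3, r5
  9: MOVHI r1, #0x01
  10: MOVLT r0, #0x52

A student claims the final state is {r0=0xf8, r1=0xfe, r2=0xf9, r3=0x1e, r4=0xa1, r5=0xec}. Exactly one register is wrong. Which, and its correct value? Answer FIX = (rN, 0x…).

[0] flags=1000 → (cmp)
[1] flags=1000 LT?T → r0=0x94
[2] flags=1000 HI?F → skip
[3] flags=1000 LE?T → r1=0xfe
[4] flags=1010 → (cmp)
[5] flags=1010 LE?T → r0=0x21
[6] flags=1010 LE?T → r0=0x94
[7] flags=1010 NE?T → r5=0xec
[8] flags=0000 → (cmp)
[9] flags=0000 HI?F → skip
[10] flags=0000 LT?F → skip

FIX = (r0, 0x94)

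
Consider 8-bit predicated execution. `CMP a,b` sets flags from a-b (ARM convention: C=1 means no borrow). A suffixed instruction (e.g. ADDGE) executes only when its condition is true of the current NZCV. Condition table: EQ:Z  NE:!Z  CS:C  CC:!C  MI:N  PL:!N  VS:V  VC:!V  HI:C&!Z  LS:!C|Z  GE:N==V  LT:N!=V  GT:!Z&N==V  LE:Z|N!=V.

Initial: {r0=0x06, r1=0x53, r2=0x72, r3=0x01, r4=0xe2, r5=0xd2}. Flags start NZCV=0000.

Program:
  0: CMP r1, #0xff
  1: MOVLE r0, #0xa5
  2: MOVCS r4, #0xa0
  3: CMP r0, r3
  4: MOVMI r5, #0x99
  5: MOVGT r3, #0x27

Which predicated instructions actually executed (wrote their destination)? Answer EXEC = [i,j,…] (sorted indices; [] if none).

EXEC = [5]

0: ✓ CMP  NZCV=0000
1: · MOVLE
2: · MOVCS
3: ✓ CMP  NZCV=0010
4: · MOVMI
5: ✓ MOVGT  r3←0x27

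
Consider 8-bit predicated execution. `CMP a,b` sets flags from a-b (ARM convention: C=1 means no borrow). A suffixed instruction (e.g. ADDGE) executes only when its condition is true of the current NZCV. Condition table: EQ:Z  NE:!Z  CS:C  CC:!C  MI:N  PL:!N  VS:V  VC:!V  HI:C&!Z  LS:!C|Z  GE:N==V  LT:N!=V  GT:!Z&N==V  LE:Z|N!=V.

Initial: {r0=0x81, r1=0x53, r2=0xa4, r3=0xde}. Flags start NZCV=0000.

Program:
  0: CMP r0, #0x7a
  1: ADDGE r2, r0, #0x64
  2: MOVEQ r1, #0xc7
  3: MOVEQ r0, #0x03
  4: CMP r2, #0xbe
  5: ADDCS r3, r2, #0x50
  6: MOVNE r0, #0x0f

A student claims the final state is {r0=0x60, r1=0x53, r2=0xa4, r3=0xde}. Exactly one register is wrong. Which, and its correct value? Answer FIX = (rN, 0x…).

FIX = (r0, 0x0f)

0: ✓ CMP  NZCV=0011
1: · ADDGE
2: · MOVEQ
3: · MOVEQ
4: ✓ CMP  NZCV=1000
5: · ADDCS
6: ✓ MOVNE  r0←0x0f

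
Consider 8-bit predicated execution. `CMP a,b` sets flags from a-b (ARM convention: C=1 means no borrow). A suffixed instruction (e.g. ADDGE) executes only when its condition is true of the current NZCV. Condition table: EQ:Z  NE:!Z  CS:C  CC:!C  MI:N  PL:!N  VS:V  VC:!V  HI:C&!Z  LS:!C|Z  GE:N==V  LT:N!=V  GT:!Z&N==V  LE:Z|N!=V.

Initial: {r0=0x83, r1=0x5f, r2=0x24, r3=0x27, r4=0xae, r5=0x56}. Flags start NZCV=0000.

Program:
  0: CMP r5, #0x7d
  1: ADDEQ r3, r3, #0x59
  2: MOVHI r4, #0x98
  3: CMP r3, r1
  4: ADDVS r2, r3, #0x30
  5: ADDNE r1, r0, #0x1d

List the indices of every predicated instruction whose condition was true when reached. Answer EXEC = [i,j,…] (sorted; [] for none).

EXEC = [5]

0: ✓ CMP  NZCV=1000
1: · ADDEQ
2: · MOVHI
3: ✓ CMP  NZCV=1000
4: · ADDVS
5: ✓ ADDNE  r1←0xa0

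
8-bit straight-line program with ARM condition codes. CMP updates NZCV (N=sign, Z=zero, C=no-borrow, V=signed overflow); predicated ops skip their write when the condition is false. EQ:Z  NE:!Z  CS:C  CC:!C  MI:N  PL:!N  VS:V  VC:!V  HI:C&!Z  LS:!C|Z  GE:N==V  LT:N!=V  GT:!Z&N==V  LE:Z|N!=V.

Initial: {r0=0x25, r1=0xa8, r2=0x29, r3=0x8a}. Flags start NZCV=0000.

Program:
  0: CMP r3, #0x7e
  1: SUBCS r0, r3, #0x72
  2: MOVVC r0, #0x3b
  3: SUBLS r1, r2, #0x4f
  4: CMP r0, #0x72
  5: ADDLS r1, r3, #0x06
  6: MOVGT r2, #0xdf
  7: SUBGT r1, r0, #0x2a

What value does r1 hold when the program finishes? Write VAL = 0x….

[0] flags=0011 → (cmp)
[1] flags=0011 CS?T → r0=0x18
[2] flags=0011 VC?F → skip
[3] flags=0011 LS?F → skip
[4] flags=1000 → (cmp)
[5] flags=1000 LS?T → r1=0x90
[6] flags=1000 GT?F → skip
[7] flags=1000 GT?F → skip

VAL = 0x90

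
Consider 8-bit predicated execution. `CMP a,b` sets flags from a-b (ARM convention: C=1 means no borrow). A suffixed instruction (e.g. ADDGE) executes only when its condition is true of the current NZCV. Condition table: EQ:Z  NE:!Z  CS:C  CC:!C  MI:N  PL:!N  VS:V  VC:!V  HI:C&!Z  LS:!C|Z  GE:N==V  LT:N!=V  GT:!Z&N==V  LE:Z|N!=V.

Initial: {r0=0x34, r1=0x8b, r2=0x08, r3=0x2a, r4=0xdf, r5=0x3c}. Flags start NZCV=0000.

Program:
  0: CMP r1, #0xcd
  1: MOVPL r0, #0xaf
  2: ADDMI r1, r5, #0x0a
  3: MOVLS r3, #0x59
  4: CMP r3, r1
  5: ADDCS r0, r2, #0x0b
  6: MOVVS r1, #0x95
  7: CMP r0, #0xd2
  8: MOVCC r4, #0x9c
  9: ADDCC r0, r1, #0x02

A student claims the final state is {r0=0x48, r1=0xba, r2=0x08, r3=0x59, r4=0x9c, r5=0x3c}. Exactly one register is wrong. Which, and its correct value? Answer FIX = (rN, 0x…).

FIX = (r1, 0x46)

0: ✓ CMP  NZCV=1000
1: · MOVPL
2: ✓ ADDMI  r1←0x46
3: ✓ MOVLS  r3←0x59
4: ✓ CMP  NZCV=0010
5: ✓ ADDCS  r0←0x13
6: · MOVVS
7: ✓ CMP  NZCV=0000
8: ✓ MOVCC  r4←0x9c
9: ✓ ADDCC  r0←0x48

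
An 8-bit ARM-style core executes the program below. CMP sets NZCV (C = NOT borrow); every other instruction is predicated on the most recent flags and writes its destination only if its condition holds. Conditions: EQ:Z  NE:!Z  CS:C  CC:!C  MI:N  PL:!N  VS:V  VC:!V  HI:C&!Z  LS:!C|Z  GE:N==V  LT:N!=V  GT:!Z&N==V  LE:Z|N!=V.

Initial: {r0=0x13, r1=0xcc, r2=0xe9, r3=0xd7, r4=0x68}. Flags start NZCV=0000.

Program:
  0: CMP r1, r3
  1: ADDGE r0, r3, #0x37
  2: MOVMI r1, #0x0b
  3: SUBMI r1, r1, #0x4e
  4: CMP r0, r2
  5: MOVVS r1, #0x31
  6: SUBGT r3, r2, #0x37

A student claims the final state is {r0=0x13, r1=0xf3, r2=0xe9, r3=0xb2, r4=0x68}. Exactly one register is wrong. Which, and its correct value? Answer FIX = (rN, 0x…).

[0] flags=1000 → (cmp)
[1] flags=1000 GE?F → skip
[2] flags=1000 MI?T → r1=0x0b
[3] flags=1000 MI?T → r1=0xbd
[4] flags=0000 → (cmp)
[5] flags=0000 VS?F → skip
[6] flags=0000 GT?T → r3=0xb2

FIX = (r1, 0xbd)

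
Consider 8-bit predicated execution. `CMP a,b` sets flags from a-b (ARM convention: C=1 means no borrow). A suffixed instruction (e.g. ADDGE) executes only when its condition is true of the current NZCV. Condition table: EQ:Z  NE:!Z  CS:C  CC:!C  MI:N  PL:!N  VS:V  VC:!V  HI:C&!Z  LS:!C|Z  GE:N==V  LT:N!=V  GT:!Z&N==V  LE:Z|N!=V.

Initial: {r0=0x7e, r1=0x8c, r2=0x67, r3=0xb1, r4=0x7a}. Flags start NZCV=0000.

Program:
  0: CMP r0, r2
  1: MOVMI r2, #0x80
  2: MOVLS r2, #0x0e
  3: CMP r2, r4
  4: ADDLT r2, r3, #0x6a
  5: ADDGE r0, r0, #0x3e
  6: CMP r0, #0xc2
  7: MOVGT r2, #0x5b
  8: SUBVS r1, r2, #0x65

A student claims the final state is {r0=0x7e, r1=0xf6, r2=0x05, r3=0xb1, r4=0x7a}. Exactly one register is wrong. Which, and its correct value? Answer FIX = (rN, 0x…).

FIX = (r2, 0x5b)

0: ✓ CMP  NZCV=0010
1: · MOVMI
2: · MOVLS
3: ✓ CMP  NZCV=1000
4: ✓ ADDLT  r2←0x1b
5: · ADDGE
6: ✓ CMP  NZCV=1001
7: ✓ MOVGT  r2←0x5b
8: ✓ SUBVS  r1←0xf6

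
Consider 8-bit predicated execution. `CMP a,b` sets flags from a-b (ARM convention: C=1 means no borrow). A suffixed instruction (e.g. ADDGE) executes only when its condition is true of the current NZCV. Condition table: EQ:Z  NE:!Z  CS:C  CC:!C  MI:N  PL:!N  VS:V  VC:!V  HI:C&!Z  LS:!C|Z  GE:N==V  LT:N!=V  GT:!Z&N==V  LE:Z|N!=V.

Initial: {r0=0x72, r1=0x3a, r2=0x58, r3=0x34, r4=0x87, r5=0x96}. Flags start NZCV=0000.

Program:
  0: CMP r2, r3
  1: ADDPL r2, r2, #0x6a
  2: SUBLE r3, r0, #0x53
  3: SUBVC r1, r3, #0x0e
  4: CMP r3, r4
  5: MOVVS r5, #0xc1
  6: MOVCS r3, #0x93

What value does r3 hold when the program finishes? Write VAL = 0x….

VAL = 0x34

0: ✓ CMP  NZCV=0010
1: ✓ ADDPL  r2←0xc2
2: · SUBLE
3: ✓ SUBVC  r1←0x26
4: ✓ CMP  NZCV=1001
5: ✓ MOVVS  r5←0xc1
6: · MOVCS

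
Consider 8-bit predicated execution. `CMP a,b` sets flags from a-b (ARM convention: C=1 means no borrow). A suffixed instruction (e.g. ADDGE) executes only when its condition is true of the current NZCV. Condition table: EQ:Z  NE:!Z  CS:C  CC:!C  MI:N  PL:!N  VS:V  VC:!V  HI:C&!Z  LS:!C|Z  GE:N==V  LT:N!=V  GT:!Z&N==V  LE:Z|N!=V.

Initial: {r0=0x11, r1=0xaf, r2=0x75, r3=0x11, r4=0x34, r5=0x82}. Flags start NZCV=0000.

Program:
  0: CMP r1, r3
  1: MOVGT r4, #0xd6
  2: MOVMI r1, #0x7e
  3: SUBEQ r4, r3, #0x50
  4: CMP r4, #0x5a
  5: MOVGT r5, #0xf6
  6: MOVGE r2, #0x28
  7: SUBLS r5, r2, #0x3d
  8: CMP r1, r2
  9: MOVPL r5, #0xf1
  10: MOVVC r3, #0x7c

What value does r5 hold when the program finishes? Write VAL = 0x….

[0] flags=1010 → (cmp)
[1] flags=1010 GT?F → skip
[2] flags=1010 MI?T → r1=0x7e
[3] flags=1010 EQ?F → skip
[4] flags=1000 → (cmp)
[5] flags=1000 GT?F → skip
[6] flags=1000 GE?F → skip
[7] flags=1000 LS?T → r5=0x38
[8] flags=0010 → (cmp)
[9] flags=0010 PL?T → r5=0xf1
[10] flags=0010 VC?T → r3=0x7c

VAL = 0xf1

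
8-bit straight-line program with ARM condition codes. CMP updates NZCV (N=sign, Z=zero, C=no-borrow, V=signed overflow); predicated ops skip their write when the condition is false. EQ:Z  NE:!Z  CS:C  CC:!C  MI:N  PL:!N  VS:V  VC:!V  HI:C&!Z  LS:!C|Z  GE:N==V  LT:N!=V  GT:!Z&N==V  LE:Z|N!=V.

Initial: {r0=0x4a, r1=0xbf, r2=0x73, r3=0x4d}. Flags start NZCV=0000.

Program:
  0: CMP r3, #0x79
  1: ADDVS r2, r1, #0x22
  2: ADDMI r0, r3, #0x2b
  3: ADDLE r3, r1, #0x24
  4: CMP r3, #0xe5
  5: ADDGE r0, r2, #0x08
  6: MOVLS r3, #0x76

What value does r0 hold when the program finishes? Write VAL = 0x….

[0] flags=1000 → (cmp)
[1] flags=1000 VS?F → skip
[2] flags=1000 MI?T → r0=0x78
[3] flags=1000 LE?T → r3=0xe3
[4] flags=1000 → (cmp)
[5] flags=1000 GE?F → skip
[6] flags=1000 LS?T → r3=0x76

VAL = 0x78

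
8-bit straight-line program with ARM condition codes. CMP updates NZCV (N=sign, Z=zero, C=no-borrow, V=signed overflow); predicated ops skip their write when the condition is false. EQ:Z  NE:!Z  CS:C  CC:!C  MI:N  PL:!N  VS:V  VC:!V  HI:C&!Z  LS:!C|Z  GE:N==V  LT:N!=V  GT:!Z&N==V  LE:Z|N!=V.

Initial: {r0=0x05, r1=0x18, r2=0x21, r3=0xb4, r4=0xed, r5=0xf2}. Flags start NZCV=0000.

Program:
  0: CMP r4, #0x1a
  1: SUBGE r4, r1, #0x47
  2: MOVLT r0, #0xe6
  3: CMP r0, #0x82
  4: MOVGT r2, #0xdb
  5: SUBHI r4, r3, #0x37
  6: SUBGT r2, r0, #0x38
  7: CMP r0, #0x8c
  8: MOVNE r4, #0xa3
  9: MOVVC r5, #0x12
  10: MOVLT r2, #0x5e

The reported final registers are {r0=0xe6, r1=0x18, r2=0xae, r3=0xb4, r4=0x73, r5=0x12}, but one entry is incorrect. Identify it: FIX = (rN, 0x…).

[0] flags=1010 → (cmp)
[1] flags=1010 GE?F → skip
[2] flags=1010 LT?T → r0=0xe6
[3] flags=0010 → (cmp)
[4] flags=0010 GT?T → r2=0xdb
[5] flags=0010 HI?T → r4=0x7d
[6] flags=0010 GT?T → r2=0xae
[7] flags=0010 → (cmp)
[8] flags=0010 NE?T → r4=0xa3
[9] flags=0010 VC?T → r5=0x12
[10] flags=0010 LT?F → skip

FIX = (r4, 0xa3)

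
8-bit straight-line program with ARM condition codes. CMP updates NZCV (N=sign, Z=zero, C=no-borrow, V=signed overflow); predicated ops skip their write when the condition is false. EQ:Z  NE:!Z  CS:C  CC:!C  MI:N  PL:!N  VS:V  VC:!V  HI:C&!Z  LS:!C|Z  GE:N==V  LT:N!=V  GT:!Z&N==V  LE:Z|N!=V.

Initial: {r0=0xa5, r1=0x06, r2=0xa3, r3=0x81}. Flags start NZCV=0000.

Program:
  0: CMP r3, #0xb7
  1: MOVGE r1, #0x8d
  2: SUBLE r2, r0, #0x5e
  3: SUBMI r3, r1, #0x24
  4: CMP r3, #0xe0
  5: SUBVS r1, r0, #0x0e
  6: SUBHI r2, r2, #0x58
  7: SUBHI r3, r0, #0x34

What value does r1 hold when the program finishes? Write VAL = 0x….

VAL = 0x06

0: ✓ CMP  NZCV=1000
1: · MOVGE
2: ✓ SUBLE  r2←0x47
3: ✓ SUBMI  r3←0xe2
4: ✓ CMP  NZCV=0010
5: · SUBVS
6: ✓ SUBHI  r2←0xef
7: ✓ SUBHI  r3←0x71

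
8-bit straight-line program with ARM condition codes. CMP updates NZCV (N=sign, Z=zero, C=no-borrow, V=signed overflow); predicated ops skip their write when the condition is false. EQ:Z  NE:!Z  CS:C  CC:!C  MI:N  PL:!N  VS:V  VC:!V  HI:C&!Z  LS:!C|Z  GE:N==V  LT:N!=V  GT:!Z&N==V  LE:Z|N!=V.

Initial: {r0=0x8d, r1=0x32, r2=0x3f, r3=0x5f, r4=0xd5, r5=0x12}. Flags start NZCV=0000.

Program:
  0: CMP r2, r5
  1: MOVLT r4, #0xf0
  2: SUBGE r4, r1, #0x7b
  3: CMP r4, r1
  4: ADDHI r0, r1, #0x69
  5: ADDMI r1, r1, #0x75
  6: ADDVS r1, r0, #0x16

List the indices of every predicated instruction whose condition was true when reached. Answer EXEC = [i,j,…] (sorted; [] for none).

[0] flags=0010 → (cmp)
[1] flags=0010 LT?F → skip
[2] flags=0010 GE?T → r4=0xb7
[3] flags=1010 → (cmp)
[4] flags=1010 HI?T → r0=0x9b
[5] flags=1010 MI?T → r1=0xa7
[6] flags=1010 VS?F → skip

EXEC = [2,4,5]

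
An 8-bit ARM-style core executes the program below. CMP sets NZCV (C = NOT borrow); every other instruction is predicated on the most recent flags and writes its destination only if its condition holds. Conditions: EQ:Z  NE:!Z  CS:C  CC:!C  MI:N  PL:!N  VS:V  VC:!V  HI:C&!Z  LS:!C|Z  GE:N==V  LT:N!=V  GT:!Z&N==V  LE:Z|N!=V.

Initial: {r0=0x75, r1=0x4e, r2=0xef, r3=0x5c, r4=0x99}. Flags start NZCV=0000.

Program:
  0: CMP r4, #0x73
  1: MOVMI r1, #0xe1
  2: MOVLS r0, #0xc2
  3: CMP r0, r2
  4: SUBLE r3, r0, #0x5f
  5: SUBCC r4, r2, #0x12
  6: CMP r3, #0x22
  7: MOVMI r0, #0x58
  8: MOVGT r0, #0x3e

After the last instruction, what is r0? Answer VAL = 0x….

VAL = 0x3e

0: ✓ CMP  NZCV=0011
1: · MOVMI
2: · MOVLS
3: ✓ CMP  NZCV=1001
4: · SUBLE
5: ✓ SUBCC  r4←0xdd
6: ✓ CMP  NZCV=0010
7: · MOVMI
8: ✓ MOVGT  r0←0x3e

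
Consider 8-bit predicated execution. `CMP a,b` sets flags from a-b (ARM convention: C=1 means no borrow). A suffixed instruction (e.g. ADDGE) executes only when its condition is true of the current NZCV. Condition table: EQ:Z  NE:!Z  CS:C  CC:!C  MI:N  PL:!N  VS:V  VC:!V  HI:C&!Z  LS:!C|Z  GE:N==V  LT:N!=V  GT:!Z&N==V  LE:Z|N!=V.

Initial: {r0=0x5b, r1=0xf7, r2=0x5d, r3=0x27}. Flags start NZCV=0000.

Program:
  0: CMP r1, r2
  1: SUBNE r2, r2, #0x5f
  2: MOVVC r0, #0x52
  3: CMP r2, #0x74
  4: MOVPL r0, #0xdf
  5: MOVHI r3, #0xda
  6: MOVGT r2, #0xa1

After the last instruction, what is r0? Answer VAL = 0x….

[0] flags=1010 → (cmp)
[1] flags=1010 NE?T → r2=0xfe
[2] flags=1010 VC?T → r0=0x52
[3] flags=1010 → (cmp)
[4] flags=1010 PL?F → skip
[5] flags=1010 HI?T → r3=0xda
[6] flags=1010 GT?F → skip

VAL = 0x52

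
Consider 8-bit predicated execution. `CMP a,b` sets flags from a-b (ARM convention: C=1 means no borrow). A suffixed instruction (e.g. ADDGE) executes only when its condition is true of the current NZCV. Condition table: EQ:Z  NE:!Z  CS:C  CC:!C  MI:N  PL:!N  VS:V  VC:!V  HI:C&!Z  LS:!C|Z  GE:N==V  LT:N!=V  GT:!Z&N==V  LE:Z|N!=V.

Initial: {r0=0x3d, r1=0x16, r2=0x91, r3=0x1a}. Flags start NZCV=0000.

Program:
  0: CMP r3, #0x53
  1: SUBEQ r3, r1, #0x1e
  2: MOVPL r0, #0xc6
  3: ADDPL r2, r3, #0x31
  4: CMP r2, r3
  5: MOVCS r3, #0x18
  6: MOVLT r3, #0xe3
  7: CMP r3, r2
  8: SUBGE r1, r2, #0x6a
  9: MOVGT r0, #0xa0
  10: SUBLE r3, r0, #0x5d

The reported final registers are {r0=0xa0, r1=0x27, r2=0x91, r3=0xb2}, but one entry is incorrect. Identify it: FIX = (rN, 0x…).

[0] flags=1000 → (cmp)
[1] flags=1000 EQ?F → skip
[2] flags=1000 PL?F → skip
[3] flags=1000 PL?F → skip
[4] flags=0011 → (cmp)
[5] flags=0011 CS?T → r3=0x18
[6] flags=0011 LT?T → r3=0xe3
[7] flags=0010 → (cmp)
[8] flags=0010 GE?T → r1=0x27
[9] flags=0010 GT?T → r0=0xa0
[10] flags=0010 LE?F → skip

FIX = (r3, 0xe3)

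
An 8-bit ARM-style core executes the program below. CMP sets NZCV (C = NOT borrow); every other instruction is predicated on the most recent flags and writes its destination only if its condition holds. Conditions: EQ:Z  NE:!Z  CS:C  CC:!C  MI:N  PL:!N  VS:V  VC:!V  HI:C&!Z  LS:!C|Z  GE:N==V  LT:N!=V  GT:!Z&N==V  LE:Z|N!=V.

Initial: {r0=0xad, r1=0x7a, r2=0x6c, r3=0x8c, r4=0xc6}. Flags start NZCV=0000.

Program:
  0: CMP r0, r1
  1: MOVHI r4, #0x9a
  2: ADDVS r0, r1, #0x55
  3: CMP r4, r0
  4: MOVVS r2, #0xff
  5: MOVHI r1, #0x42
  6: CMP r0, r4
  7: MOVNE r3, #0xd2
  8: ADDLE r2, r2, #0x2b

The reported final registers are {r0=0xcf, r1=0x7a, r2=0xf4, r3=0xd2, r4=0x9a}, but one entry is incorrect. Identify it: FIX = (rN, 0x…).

[0] flags=0011 → (cmp)
[1] flags=0011 HI?T → r4=0x9a
[2] flags=0011 VS?T → r0=0xcf
[3] flags=1000 → (cmp)
[4] flags=1000 VS?F → skip
[5] flags=1000 HI?F → skip
[6] flags=0010 → (cmp)
[7] flags=0010 NE?T → r3=0xd2
[8] flags=0010 LE?F → skip

FIX = (r2, 0x6c)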